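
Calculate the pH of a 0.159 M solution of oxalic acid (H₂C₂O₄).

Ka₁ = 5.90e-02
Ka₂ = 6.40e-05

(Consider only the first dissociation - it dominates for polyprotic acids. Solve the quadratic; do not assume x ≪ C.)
pH = 1.14

x² + Ka₁·x − Ka₁·C = 0 with Ka₁ = 5.90e-02, C = 0.159.
x = (−Ka₁ + √(Ka₁² + 4·Ka₁·C))/2 = 7.1748e-02 M, so pH = 1.14.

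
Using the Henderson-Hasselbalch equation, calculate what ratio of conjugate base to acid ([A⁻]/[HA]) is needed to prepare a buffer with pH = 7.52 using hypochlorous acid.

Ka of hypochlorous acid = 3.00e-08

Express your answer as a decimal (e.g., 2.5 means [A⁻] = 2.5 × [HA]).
[A⁻]/[HA] = 0.993

pKa = −log(3.00e-08) = 7.5229. pH = pKa + log([A⁻]/[HA]). 7.52 = 7.5229 + log(ratio). log(ratio) = 7.52 − 7.5229 = -0.0029. ratio = 10^(-0.0029) = 0.993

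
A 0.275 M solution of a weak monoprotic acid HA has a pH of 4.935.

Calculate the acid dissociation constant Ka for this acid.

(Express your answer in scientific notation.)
K_a = 4.91e-10

[H⁺] = 10^(−pH) = 10^(−4.935) = 1.161e-05 M. For HA ⇌ H⁺ + A⁻, Ka = x²/(C − x) = (1.161e-05)²/(0.275 − 1.161e-05) = 4.91e-10.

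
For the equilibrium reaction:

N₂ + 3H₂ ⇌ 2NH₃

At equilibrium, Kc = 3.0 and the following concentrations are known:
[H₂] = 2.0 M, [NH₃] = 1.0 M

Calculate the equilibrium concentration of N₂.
[N₂] = 0.0417 M

Kc = ([NH₃]^2) / ([N₂] × [H₂]^3) = 3.0
[N₂]^1 = (product terms)/(Kc · other reactant terms) = 1 / (3.0 · 8) = 0.041667
[N₂] = 0.0417 M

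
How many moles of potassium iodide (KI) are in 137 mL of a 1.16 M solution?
Moles = Molarity × Volume (L)
Moles = 1.16 M × 0.137 L = 0.1589 mol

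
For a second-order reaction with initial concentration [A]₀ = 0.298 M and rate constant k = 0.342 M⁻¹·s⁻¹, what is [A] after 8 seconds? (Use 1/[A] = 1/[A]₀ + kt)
0.1642 M

1/[A] = 1/[A]₀ + k·t = 1/0.298 + (0.342)·(8) = 3.3557 + 2.7360 = 6.0917
[A] = 1/6.0917 = 0.1642 M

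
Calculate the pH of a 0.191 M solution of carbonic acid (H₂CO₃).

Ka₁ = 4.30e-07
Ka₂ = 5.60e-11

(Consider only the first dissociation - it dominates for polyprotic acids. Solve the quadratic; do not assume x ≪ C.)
pH = 3.54

x² + Ka₁·x − Ka₁·C = 0 with Ka₁ = 4.30e-07, C = 0.191.
x = (−Ka₁ + √(Ka₁² + 4·Ka₁·C))/2 = 2.8637e-04 M, so pH = 3.54.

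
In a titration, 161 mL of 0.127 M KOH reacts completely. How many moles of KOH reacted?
Moles = Molarity × Volume (L)
Moles = 0.127 M × 0.161 L = 0.02045 mol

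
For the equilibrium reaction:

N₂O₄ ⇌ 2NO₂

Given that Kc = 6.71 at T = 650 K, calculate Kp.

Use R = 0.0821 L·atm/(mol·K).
K_p = 358.0792

Δn = (moles gaseous products) − (moles gaseous reactants) = 1
T = 650 K; RT = 0.0821 × 650 = 53.365
Kp = Kc·(RT)^Δn = 6.71 × (53.365)^1 = 6.71 × 53.365 = 358.0792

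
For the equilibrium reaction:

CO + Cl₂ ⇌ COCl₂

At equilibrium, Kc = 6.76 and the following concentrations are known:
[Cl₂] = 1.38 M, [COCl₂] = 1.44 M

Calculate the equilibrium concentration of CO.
[CO] = 0.1544 M

Kc = ([COCl₂]) / ([CO] × [Cl₂]) = 6.76
[CO]^1 = (product terms)/(Kc · other reactant terms) = 1.44 / (6.76 · 1.38) = 0.15436
[CO] = 0.1544 M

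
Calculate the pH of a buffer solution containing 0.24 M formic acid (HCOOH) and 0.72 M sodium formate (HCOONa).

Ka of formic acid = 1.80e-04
pH = 4.22

pKa = -log(1.80e-04) = 3.74. pH = pKa + log([A⁻]/[HA]) = 3.74 + log(0.72/0.24)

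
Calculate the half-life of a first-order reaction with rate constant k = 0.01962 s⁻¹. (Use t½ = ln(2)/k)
35.33 s

t½ = ln(2)/k = 0.6931/0.01962 = 35.33 s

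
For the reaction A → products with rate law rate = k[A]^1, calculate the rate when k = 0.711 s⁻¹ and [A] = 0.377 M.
0.268 M/s

rate = k·[A]^1 = 0.711·(0.377)^1 = 0.711·0.377 = 0.268 M/s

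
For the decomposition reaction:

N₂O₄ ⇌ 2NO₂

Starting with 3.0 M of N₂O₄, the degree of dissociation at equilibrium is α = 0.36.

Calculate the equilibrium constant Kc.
K_c = 2.4300

x = α·[A]₀ = 0.36 × 3.0 = 1.08 M dissociated.
At eq: [N₂O₄] = 3.0 − 1.08 = 1.92 M; [NO₂] = 2x = 2.16 M.
Kc = [NO₂]²/[N₂O₄] = (2.16)²/1.92 = 2.43.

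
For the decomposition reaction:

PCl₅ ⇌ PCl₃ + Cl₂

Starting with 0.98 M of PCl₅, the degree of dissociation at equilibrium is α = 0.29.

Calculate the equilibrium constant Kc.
K_c = 0.1161

x = α·[A]₀ = 0.29 × 0.98 = 0.2842 M dissociated.
At eq: [PCl₅] = 0.98 − 0.2842 = 0.6958 M; [PCl₃] = [Cl₂] = x = 0.2842 M.
Kc = [PCl₃][Cl₂]/[PCl₅] = (0.2842)²/0.6958 = 0.1161.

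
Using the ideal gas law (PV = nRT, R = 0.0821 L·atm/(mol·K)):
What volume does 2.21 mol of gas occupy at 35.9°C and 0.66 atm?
T = 35.9°C + 273.15 = 309.05 K
V = nRT/P = (2.21 × 0.0821 × 309.05) / 0.66
V = 84.96 L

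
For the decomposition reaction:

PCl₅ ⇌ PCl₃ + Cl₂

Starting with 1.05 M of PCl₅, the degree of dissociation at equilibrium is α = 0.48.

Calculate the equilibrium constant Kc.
K_c = 0.4652

x = α·[A]₀ = 0.48 × 1.05 = 0.504 M dissociated.
At eq: [PCl₅] = 1.05 − 0.504 = 0.546 M; [PCl₃] = [Cl₂] = x = 0.504 M.
Kc = [PCl₃][Cl₂]/[PCl₅] = (0.504)²/0.546 = 0.4652.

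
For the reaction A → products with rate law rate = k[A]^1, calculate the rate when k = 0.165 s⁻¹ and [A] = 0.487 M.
0.08035 M/s

rate = k·[A]^1 = 0.165·(0.487)^1 = 0.165·0.487 = 0.08035 M/s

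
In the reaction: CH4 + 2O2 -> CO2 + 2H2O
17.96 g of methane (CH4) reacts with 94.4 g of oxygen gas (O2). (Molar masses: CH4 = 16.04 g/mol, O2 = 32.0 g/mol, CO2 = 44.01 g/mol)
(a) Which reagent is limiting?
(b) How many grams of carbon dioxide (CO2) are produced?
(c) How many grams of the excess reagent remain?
(a) CH4, (b) 49.28 g, (c) 22.74 g

Moles of CH4 = 17.96 g ÷ 16.04 g/mol = 1.1197 mol
Moles of O2 = 94.4 g ÷ 32.0 g/mol = 2.95 mol
Moles ÷ coefficient: CH4: 1.1197/1 = 1.12, O2: 2.95/2 = 1.475
(a) CH4 has the smaller value, so CH4 is the limiting reagent.
(b) Moles of CO2 = 1.1197 mol CH4 × (1/1) = 1.1197 mol; mass = 1.1197 mol × 44.01 g/mol = 49.28 g
(c) O2 consumed = 1.1197 × (2/1) = 2.2394 mol; remaining = 2.95 − 2.2394 = 0.710599 mol; mass = 0.710599 mol × 32.0 g/mol = 22.74 g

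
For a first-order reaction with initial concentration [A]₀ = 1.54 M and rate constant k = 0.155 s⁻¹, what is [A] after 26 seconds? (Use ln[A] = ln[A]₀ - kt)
0.0274 M

ln[A] = ln[A]₀ - k·t = ln(1.54) - (0.155)·(26) = 0.4318 - 4.0300 = -3.5982
[A] = e^(-3.5982) = 0.0274 M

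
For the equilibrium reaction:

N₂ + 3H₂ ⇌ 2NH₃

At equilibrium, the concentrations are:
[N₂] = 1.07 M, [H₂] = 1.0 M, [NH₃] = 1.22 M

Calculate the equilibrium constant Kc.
K_c = 1.3910

Kc = ([NH₃]^2) / ([N₂] × [H₂]^3)
   = ((1.22)^2) / ((1.07)·(1.0)^3)
   = 1.4884 / 1.07 = 1.3910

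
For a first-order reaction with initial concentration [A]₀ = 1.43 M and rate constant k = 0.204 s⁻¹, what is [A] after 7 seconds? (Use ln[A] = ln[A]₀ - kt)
0.3429 M

ln[A] = ln[A]₀ - k·t = ln(1.43) - (0.204)·(7) = 0.3577 - 1.4280 = -1.0703
[A] = e^(-1.0703) = 0.3429 M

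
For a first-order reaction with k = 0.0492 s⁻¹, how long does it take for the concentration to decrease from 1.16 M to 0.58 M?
14.09 s

From ln[A] = ln[A]₀ - k·t: t = ln([A]₀/[A])/k = ln(1.16/0.58)/0.0492 = ln(2.0000)/0.0492 = 0.6931/0.0492 = 14.09 s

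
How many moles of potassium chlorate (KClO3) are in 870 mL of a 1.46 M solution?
Moles = Molarity × Volume (L)
Moles = 1.46 M × 0.87 L = 1.27 mol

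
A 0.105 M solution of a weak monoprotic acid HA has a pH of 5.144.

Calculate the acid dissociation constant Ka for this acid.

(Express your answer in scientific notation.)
K_a = 4.91e-10

[H⁺] = 10^(−pH) = 10^(−5.144) = 7.178e-06 M. For HA ⇌ H⁺ + A⁻, Ka = x²/(C − x) = (7.178e-06)²/(0.105 − 7.178e-06) = 4.91e-10.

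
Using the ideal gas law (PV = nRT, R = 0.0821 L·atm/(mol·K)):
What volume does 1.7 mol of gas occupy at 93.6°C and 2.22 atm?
T = 93.6°C + 273.15 = 366.75 K
V = nRT/P = (1.7 × 0.0821 × 366.75) / 2.22
V = 23.06 L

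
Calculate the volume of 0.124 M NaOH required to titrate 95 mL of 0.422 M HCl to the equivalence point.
V_{base} = 323.3 mL

At equivalence: moles acid = moles base.
moles HCl = 0.422 M × 0.095 L = 0.04009 mol
V_NaOH = 0.04009 mol ÷ 0.124 M = 0.3233 L = 323.3 mL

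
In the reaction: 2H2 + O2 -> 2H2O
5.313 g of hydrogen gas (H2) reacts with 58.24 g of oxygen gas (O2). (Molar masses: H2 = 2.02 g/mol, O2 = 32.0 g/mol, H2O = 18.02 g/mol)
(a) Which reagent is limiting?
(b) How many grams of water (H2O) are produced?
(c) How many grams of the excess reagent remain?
(a) H2, (b) 47.4 g, (c) 16.16 g

Moles of H2 = 5.313 g ÷ 2.02 g/mol = 2.6302 mol
Moles of O2 = 58.24 g ÷ 32.0 g/mol = 1.82 mol
Moles ÷ coefficient: H2: 2.6302/2 = 1.315, O2: 1.82/1 = 1.82
(a) H2 has the smaller value, so H2 is the limiting reagent.
(b) Moles of H2O = 2.6302 mol H2 × (2/2) = 2.6302 mol; mass = 2.6302 mol × 18.02 g/mol = 47.4 g
(c) O2 consumed = 2.6302 × (1/2) = 1.3151 mol; remaining = 1.82 − 1.3151 = 0.504901 mol; mass = 0.504901 mol × 32.0 g/mol = 16.16 g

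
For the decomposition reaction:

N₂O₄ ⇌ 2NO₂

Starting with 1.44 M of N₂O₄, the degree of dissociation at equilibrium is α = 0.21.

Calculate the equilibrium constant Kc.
K_c = 0.3215

x = α·[A]₀ = 0.21 × 1.44 = 0.3024 M dissociated.
At eq: [N₂O₄] = 1.44 − 0.3024 = 1.138 M; [NO₂] = 2x = 0.6048 M.
Kc = [NO₂]²/[N₂O₄] = (0.6048)²/1.138 = 0.3215.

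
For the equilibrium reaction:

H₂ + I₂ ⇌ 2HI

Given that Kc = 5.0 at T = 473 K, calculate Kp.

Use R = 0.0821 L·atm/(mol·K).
K_p = 5.0000

Δn = (moles gaseous products) − (moles gaseous reactants) = 0
T = 473 K; RT = 0.0821 × 473 = 38.8333
Kp = Kc·(RT)^Δn = 5.0 × (38.8333)^0 = 5.0 × 1 = 5.0000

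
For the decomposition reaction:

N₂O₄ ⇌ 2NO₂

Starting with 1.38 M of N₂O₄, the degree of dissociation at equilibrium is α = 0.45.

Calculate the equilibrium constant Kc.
K_c = 2.0324

x = α·[A]₀ = 0.45 × 1.38 = 0.621 M dissociated.
At eq: [N₂O₄] = 1.38 − 0.621 = 0.759 M; [NO₂] = 2x = 1.242 M.
Kc = [NO₂]²/[N₂O₄] = (1.242)²/0.759 = 2.032.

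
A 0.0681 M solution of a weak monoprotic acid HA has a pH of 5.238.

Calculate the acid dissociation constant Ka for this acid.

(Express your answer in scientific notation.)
K_a = 4.91e-10

[H⁺] = 10^(−pH) = 10^(−5.238) = 5.781e-06 M. For HA ⇌ H⁺ + A⁻, Ka = x²/(C − x) = (5.781e-06)²/(0.0681 − 5.781e-06) = 4.91e-10.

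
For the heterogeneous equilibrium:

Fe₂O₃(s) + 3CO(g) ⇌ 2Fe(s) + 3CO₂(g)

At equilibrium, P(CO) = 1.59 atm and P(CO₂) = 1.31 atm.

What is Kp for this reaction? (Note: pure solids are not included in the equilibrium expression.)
K_p = 0.559

Solids (Fe₂O₃, Fe) are excluded.
Kp = P(CO₂)³/P(CO)³ = (1.31)³/(1.59)³ = 2.248/4.02 = 0.559.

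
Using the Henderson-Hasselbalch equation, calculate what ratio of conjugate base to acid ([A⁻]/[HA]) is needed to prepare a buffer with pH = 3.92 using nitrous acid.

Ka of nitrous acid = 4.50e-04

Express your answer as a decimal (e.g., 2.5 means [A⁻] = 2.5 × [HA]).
[A⁻]/[HA] = 3.743

pKa = −log(4.50e-04) = 3.3468. pH = pKa + log([A⁻]/[HA]). 3.92 = 3.3468 + log(ratio). log(ratio) = 3.92 − 3.3468 = 0.5732. ratio = 10^(0.5732) = 3.743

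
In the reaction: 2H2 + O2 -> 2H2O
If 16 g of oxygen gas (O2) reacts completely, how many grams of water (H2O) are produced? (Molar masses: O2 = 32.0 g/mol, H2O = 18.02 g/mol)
Moles of O2 = 16 g ÷ 32.0 g/mol = 0.5 mol
Mole ratio: 2 mol H2O / 1 mol O2
Moles of H2O = 0.5 × (2/1) = 1 mol
Mass of H2O = 1 mol × 18.02 g/mol = 18.02 g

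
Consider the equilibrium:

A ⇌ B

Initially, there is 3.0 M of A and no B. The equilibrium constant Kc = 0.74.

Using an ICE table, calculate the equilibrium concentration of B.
[B] = 1.276 M

ICE: [A] = 3.0 − x, [B] = x.
Kc = x/(3.0 − x) = 0.74 ⇒ x = 0.74·3.0/(1 + 0.74) = 2.22/1.74 = 1.276.
[B] = x = 1.276 M.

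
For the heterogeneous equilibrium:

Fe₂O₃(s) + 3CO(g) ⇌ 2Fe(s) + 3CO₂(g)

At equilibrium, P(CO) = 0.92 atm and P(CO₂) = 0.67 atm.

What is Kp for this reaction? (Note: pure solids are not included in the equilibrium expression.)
K_p = 0.386

Solids (Fe₂O₃, Fe) are excluded.
Kp = P(CO₂)³/P(CO)³ = (0.67)³/(0.92)³ = 0.3008/0.7787 = 0.386.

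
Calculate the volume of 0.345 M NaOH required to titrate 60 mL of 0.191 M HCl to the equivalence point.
V_{base} = 33.2 mL

At equivalence: moles acid = moles base.
moles HCl = 0.191 M × 0.06 L = 0.01146 mol
V_NaOH = 0.01146 mol ÷ 0.345 M = 0.03322 L = 33.2 mL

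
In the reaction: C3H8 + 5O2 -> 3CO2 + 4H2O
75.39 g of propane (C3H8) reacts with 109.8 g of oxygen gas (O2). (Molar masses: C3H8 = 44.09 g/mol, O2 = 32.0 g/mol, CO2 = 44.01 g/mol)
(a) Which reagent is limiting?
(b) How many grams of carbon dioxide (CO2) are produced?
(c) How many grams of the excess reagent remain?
(a) O2, (b) 90.61 g, (c) 45.13 g

Moles of C3H8 = 75.39 g ÷ 44.09 g/mol = 1.70991 mol
Moles of O2 = 109.8 g ÷ 32.0 g/mol = 3.43125 mol
Moles ÷ coefficient: C3H8: 1.70991/1 = 1.71, O2: 3.43125/5 = 0.6863
(a) O2 has the smaller value, so O2 is the limiting reagent.
(b) Moles of CO2 = 3.43125 mol O2 × (3/5) = 2.05875 mol; mass = 2.05875 mol × 44.01 g/mol = 90.61 g
(c) C3H8 consumed = 3.43125 × (1/5) = 0.68625 mol; remaining = 1.70991 − 0.68625 = 1.02366 mol; mass = 1.02366 mol × 44.09 g/mol = 45.13 g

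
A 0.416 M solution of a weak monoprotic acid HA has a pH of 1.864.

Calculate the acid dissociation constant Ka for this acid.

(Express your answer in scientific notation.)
K_a = 4.65e-04

[H⁺] = 10^(−pH) = 10^(−1.864) = 1.368e-02 M. For HA ⇌ H⁺ + A⁻, Ka = x²/(C − x) = (1.368e-02)²/(0.416 − 1.368e-02) = 4.65e-04.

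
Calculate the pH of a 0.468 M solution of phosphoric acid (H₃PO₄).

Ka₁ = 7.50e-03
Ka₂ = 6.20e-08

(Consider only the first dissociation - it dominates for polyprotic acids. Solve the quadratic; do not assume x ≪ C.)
pH = 1.25

x² + Ka₁·x − Ka₁·C = 0 with Ka₁ = 7.50e-03, C = 0.468.
x = (−Ka₁ + √(Ka₁² + 4·Ka₁·C))/2 = 5.5614e-02 M, so pH = 1.25.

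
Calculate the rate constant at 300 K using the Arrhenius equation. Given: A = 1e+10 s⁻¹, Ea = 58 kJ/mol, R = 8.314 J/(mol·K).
7.96e-01 s⁻¹

k = A·exp(-Ea/(R·T)) = 1e+10·exp(-58000/(8.314·300)) = 1e+10·exp(-23.2539) = 1e+10·7.9605e-11 = 7.96e-01 s⁻¹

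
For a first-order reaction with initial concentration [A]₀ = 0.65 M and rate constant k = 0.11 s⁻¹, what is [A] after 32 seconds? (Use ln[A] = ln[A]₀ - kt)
0.0192 M

ln[A] = ln[A]₀ - k·t = ln(0.65) - (0.11)·(32) = -0.4308 - 3.5200 = -3.9508
[A] = e^(-3.9508) = 0.0192 M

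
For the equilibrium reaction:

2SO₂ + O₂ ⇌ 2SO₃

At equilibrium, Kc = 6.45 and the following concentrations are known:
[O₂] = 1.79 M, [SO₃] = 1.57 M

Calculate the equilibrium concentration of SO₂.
[SO₂] = 0.4621 M

Kc = ([SO₃]^2) / ([SO₂]^2 × [O₂]) = 6.45
[SO₂]^2 = (product terms)/(Kc · other reactant terms) = 2.4649 / (6.45 · 1.79) = 0.21349
[SO₂] = (0.21349)^(1/2) = 0.4621 M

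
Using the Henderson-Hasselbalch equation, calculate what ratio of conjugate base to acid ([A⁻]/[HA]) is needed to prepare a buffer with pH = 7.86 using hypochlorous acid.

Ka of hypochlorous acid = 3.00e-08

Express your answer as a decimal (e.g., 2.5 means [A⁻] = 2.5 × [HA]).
[A⁻]/[HA] = 2.173

pKa = −log(3.00e-08) = 7.5229. pH = pKa + log([A⁻]/[HA]). 7.86 = 7.5229 + log(ratio). log(ratio) = 7.86 − 7.5229 = 0.3371. ratio = 10^(0.3371) = 2.173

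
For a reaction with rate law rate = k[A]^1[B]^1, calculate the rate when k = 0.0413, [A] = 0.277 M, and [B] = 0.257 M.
0.00294 M/s

rate = k·[A]^1·[B]^1 = 0.0413·(0.277)^1·(0.257)^1 = 0.0413·0.277·0.257 = 0.00294 M/s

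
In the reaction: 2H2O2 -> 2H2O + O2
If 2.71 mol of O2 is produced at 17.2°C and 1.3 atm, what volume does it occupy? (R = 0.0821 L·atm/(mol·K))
T = 17.2°C + 273.15 = 290.35 K
V = nRT/P = (2.71 × 0.0821 × 290.35) / 1.3
V = 49.69 L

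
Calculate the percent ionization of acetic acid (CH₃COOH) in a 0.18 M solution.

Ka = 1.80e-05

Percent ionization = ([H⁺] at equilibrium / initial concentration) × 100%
Percent ionization = 0.995%

Let x = [H⁺]. Ka = x²/(C - x) ⇒ x² + (1.80e-05)x - (1.80e-05)(0.18) = 0. x = 1.7910e-03. Percent = (1.7910e-03/0.18) × 100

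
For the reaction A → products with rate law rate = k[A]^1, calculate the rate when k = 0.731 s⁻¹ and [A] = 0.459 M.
0.3355 M/s

rate = k·[A]^1 = 0.731·(0.459)^1 = 0.731·0.459 = 0.3355 M/s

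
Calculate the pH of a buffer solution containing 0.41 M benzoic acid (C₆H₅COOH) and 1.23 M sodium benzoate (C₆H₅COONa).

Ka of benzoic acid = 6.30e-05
pH = 4.68

pKa = -log(6.30e-05) = 4.20. pH = pKa + log([A⁻]/[HA]) = 4.20 + log(1.23/0.41)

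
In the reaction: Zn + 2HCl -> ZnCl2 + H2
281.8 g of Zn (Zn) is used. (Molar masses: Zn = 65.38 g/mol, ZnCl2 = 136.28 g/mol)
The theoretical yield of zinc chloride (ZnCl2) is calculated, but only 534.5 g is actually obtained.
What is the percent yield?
Moles of Zn = 281.8 g ÷ 65.38 g/mol = 4.31019 mol
Mole ratio: 1 mol ZnCl2 / 1 mol Zn
Moles of ZnCl2 = 4.31019 × (1/1) = 4.31019 mol
Theoretical yield = 4.31019 mol × 136.28 g/mol = 587.39 g
Actual yield = 534.5 g
Percent yield = (534.5 / 587.39) × 100% = 91.0%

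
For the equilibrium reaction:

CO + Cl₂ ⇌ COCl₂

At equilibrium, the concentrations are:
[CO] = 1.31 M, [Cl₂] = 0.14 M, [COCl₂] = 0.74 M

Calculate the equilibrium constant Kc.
K_c = 4.0349

Kc = ([COCl₂]) / ([CO] × [Cl₂])
   = ((0.74)) / ((1.31)·(0.14))
   = 0.74 / 0.1834 = 4.0349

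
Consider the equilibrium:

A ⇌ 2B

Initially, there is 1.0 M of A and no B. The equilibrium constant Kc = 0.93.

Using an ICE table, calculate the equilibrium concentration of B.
[B] = 0.759 M

ICE: [A] = 1.0 − x, [B] = 2x.
Kc = (2x)²/(1.0 − x) = 0.93 ⇒ 4x² + 0.93x − 0.93 = 0.
x = (−0.93 + √(0.93² + 4·4·0.93))/(2·4) = (−0.93 + √15.745)/8 = 0.37975.
[B] = 2x = 0.759 M.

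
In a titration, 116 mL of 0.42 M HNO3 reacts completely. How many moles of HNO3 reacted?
Moles = Molarity × Volume (L)
Moles = 0.42 M × 0.116 L = 0.04872 mol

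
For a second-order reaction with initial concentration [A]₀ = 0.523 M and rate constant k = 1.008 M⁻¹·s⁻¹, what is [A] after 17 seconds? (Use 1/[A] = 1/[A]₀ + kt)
0.0525 M

1/[A] = 1/[A]₀ + k·t = 1/0.523 + (1.008)·(17) = 1.9120 + 17.1360 = 19.0480
[A] = 1/19.0480 = 0.0525 M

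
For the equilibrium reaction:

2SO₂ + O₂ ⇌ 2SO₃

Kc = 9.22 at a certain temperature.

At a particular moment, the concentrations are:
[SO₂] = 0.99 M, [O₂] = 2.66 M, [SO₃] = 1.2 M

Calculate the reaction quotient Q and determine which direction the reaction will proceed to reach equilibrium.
Q = 0.552, Q < K, reaction proceeds forward (toward products)

Q = ([SO₃]^2) / ([SO₂]^2 × [O₂])
  = ((1.2)^2) / ((0.99)^2·(2.66)) = 1.44/2.6071 = 0.5523
Since Q = 0.5523 < Kc = 9.22, the reaction proceeds forward (toward products) to reach equilibrium.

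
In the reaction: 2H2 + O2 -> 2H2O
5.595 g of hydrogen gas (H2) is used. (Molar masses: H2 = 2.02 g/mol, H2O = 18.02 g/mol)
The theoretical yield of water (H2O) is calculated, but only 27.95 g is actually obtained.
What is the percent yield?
Moles of H2 = 5.595 g ÷ 2.02 g/mol = 2.7698 mol
Mole ratio: 2 mol H2O / 2 mol H2
Moles of H2O = 2.7698 × (2/2) = 2.7698 mol
Theoretical yield = 2.7698 mol × 18.02 g/mol = 49.912 g
Actual yield = 27.95 g
Percent yield = (27.95 / 49.912) × 100% = 56.0%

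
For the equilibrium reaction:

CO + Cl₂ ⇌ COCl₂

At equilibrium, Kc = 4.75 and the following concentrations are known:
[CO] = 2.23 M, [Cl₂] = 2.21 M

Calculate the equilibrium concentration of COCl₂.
[COCl₂] = 23.4094 M

Kc = ([COCl₂]) / ([CO] × [Cl₂]) = 4.75
[COCl₂]^1 = Kc · (reactant terms)/(other product terms) = 4.75 · 4.9283 / 1 = 23.409
[COCl₂] = 23.4094 M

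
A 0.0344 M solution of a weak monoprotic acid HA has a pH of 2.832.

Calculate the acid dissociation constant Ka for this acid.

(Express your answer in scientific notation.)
K_a = 6.58e-05

[H⁺] = 10^(−pH) = 10^(−2.832) = 1.472e-03 M. For HA ⇌ H⁺ + A⁻, Ka = x²/(C − x) = (1.472e-03)²/(0.0344 − 1.472e-03) = 6.58e-05.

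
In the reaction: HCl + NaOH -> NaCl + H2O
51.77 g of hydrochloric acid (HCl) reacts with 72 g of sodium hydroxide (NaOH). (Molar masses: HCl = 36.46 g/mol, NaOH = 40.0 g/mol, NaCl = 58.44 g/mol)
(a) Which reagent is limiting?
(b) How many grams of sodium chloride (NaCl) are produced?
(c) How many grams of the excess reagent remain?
(a) HCl, (b) 82.98 g, (c) 15.2 g

Moles of HCl = 51.77 g ÷ 36.46 g/mol = 1.41991 mol
Moles of NaOH = 72 g ÷ 40.0 g/mol = 1.8 mol
Moles ÷ coefficient: HCl: 1.41991/1 = 1.42, NaOH: 1.8/1 = 1.8
(a) HCl has the smaller value, so HCl is the limiting reagent.
(b) Moles of NaCl = 1.41991 mol HCl × (1/1) = 1.41991 mol; mass = 1.41991 mol × 58.44 g/mol = 82.98 g
(c) NaOH consumed = 1.41991 × (1/1) = 1.41991 mol; remaining = 1.8 − 1.41991 = 0.380088 mol; mass = 0.380088 mol × 40.0 g/mol = 15.2 g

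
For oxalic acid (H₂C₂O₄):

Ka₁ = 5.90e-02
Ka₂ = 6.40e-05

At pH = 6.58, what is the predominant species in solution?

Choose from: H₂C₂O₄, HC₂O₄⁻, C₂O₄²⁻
C₂O₄²⁻

pKa1 = 1.23, pKa2 = 4.19. Each pKa is the crossover between adjacent species; pH = 6.58 lies in the region where C₂O₄²⁻ predominates.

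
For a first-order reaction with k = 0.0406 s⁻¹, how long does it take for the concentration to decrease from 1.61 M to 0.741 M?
19.11 s

From ln[A] = ln[A]₀ - k·t: t = ln([A]₀/[A])/k = ln(1.61/0.741)/0.0406 = ln(2.1727)/0.0406 = 0.7760/0.0406 = 19.11 s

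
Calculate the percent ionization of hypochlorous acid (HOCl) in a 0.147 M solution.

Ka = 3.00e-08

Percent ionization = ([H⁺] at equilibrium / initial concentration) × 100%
Percent ionization = 0.0452%

Let x = [H⁺]. Ka = x²/(C - x) ⇒ x² + (3.00e-08)x - (3.00e-08)(0.147) = 0. x = 6.6393e-05. Percent = (6.6393e-05/0.147) × 100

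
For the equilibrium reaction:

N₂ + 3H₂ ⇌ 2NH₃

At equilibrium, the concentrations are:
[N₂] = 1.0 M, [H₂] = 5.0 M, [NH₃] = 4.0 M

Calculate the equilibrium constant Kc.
K_c = 0.1280

Kc = ([NH₃]^2) / ([N₂] × [H₂]^3)
   = ((4.0)^2) / ((1.0)·(5.0)^3)
   = 16 / 125 = 0.1280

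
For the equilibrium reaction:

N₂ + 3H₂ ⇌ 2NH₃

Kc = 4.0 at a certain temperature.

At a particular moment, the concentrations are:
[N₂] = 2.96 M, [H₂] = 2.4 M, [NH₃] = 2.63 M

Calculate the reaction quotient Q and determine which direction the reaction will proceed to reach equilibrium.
Q = 0.169, Q < K, reaction proceeds forward (toward products)

Q = ([NH₃]^2) / ([N₂] × [H₂]^3)
  = ((2.63)^2) / ((2.96)·(2.4)^3) = 6.9169/40.919 = 0.169
Since Q = 0.169 < Kc = 4.0, the reaction proceeds forward (toward products) to reach equilibrium.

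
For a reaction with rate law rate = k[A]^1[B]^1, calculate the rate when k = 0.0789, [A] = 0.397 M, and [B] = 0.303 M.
0.009491 M/s

rate = k·[A]^1·[B]^1 = 0.0789·(0.397)^1·(0.303)^1 = 0.0789·0.397·0.303 = 0.009491 M/s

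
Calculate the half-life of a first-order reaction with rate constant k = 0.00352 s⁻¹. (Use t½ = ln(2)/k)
196.92 s

t½ = ln(2)/k = 0.6931/0.00352 = 196.92 s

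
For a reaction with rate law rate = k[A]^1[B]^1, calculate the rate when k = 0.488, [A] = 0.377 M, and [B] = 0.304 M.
0.05593 M/s

rate = k·[A]^1·[B]^1 = 0.488·(0.377)^1·(0.304)^1 = 0.488·0.377·0.304 = 0.05593 M/s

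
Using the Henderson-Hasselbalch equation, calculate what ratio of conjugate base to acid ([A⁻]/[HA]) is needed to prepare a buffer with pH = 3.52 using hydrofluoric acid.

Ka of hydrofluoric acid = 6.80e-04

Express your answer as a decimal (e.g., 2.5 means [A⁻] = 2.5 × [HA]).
[A⁻]/[HA] = 2.252

pKa = −log(6.80e-04) = 3.1675. pH = pKa + log([A⁻]/[HA]). 3.52 = 3.1675 + log(ratio). log(ratio) = 3.52 − 3.1675 = 0.3525. ratio = 10^(0.3525) = 2.252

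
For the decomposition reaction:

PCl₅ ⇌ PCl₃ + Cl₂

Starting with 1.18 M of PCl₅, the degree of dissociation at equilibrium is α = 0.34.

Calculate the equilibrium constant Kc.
K_c = 0.2067

x = α·[A]₀ = 0.34 × 1.18 = 0.4012 M dissociated.
At eq: [PCl₅] = 1.18 − 0.4012 = 0.7788 M; [PCl₃] = [Cl₂] = x = 0.4012 M.
Kc = [PCl₃][Cl₂]/[PCl₅] = (0.4012)²/0.7788 = 0.2067.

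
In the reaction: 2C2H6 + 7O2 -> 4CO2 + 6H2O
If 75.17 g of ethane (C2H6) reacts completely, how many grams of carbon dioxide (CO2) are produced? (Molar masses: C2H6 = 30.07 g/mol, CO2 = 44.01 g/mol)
Moles of C2H6 = 75.17 g ÷ 30.07 g/mol = 2.49983 mol
Mole ratio: 4 mol CO2 / 2 mol C2H6
Moles of CO2 = 2.49983 × (4/2) = 4.99967 mol
Mass of CO2 = 4.99967 mol × 44.01 g/mol = 220 g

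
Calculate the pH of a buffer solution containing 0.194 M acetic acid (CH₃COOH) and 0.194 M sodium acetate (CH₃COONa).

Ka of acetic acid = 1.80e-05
pH = 4.74

pKa = -log(1.80e-05) = 4.74. pH = pKa + log([A⁻]/[HA]) = 4.74 + log(0.194/0.194)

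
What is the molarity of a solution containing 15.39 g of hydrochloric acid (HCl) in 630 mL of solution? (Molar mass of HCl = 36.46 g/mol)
Moles of HCl = 15.39 g ÷ 36.46 g/mol = 0.422106 mol
Volume = 630 mL = 0.63 L
Molarity = 0.422106 mol ÷ 0.63 L = 0.67 M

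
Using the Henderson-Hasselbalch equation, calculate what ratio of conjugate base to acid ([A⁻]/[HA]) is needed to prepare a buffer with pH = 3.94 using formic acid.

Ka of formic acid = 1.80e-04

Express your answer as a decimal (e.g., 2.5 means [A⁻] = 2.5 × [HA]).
[A⁻]/[HA] = 1.568

pKa = −log(1.80e-04) = 3.7447. pH = pKa + log([A⁻]/[HA]). 3.94 = 3.7447 + log(ratio). log(ratio) = 3.94 − 3.7447 = 0.1953. ratio = 10^(0.1953) = 1.568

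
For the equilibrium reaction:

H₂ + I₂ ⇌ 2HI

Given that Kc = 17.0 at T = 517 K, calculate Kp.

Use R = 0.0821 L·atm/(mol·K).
K_p = 17.0000

Δn = (moles gaseous products) − (moles gaseous reactants) = 0
T = 517 K; RT = 0.0821 × 517 = 42.4457
Kp = Kc·(RT)^Δn = 17.0 × (42.4457)^0 = 17.0 × 1 = 17.0000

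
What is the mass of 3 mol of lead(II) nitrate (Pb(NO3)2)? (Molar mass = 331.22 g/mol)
Mass = 3 mol × 331.22 g/mol = 993.7 g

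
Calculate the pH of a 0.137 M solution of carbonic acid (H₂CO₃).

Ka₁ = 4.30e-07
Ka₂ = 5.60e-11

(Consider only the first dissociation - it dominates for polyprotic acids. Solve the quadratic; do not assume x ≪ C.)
pH = 3.62

x² + Ka₁·x − Ka₁·C = 0 with Ka₁ = 4.30e-07, C = 0.137.
x = (−Ka₁ + √(Ka₁² + 4·Ka₁·C))/2 = 2.4250e-04 M, so pH = 3.62.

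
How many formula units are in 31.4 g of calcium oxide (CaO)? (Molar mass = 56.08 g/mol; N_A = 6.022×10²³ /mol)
Moles = 31.4 g ÷ 56.08 g/mol = 0.559914 mol
Formula units = 0.559914 mol × 6.022×10²³ /mol = 3.372e+23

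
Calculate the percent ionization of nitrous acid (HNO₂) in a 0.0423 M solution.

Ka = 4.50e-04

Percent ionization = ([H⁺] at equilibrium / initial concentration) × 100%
Percent ionization = 9.8%

Let x = [H⁺]. Ka = x²/(C - x) ⇒ x² + (4.50e-04)x - (4.50e-04)(0.0423) = 0. x = 4.1437e-03. Percent = (4.1437e-03/0.0423) × 100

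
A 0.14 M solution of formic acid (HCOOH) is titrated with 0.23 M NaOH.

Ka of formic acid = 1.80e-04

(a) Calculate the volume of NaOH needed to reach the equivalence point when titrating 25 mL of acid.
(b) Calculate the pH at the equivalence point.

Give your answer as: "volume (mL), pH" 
V = 15.2 mL, pH = 8.34

(a) At equivalence: moles acid = moles base.
moles acid = 0.14 × 0.025 = 0.0035 mol; V_NaOH = 0.0035/0.23 = 0.01522 L = 15.2 mL.
(b) At equivalence, all acid → conjugate base A⁻ at [A⁻] = 0.0035/0.04022 = 0.08703 M.
Kb = Kw/Ka = 1.0e-14/1.80e-04 = 5.556e-11; [OH⁻] = √(Kb·[A⁻]) = 2.199e-06; pOH = 5.66; pH = 14 − pOH = 8.34.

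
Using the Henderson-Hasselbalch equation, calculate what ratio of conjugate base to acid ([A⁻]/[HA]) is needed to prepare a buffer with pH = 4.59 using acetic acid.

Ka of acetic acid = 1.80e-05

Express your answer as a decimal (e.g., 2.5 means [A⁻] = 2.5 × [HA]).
[A⁻]/[HA] = 0.700

pKa = −log(1.80e-05) = 4.7447. pH = pKa + log([A⁻]/[HA]). 4.59 = 4.7447 + log(ratio). log(ratio) = 4.59 − 4.7447 = -0.1547. ratio = 10^(-0.1547) = 0.700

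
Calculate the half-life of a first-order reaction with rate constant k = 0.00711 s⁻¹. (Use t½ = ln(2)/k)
97.49 s

t½ = ln(2)/k = 0.6931/0.00711 = 97.49 s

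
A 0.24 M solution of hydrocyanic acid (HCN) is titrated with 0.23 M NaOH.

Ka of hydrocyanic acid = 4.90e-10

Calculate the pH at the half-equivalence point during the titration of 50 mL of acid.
pH = pKa = 9.31

At the half-equivalence point, [HA] = [A⁻], so by Henderson–Hasselbalch pH = pKa + log(1) = pKa.
pKa = −log(4.90e-10) = 9.31.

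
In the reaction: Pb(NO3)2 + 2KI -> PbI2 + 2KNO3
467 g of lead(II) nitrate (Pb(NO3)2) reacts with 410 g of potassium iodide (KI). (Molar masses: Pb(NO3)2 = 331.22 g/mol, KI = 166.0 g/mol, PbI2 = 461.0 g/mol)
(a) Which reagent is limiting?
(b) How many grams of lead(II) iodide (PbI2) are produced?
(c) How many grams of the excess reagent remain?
(a) KI, (b) 569.3 g, (c) 57.96 g

Moles of Pb(NO3)2 = 467 g ÷ 331.22 g/mol = 1.40994 mol
Moles of KI = 410 g ÷ 166.0 g/mol = 2.46988 mol
Moles ÷ coefficient: Pb(NO3)2: 1.40994/1 = 1.41, KI: 2.46988/2 = 1.235
(a) KI has the smaller value, so KI is the limiting reagent.
(b) Moles of PbI2 = 2.46988 mol KI × (1/2) = 1.23494 mol; mass = 1.23494 mol × 461.0 g/mol = 569.3 g
(c) Pb(NO3)2 consumed = 2.46988 × (1/2) = 1.23494 mol; remaining = 1.40994 − 1.23494 = 0.174999 mol; mass = 0.174999 mol × 331.22 g/mol = 57.96 g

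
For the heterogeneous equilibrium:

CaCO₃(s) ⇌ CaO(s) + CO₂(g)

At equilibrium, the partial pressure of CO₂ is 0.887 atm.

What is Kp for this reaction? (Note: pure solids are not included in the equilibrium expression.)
K_p = 0.887

Solids (CaCO₃, CaO) have activity 1 and are excluded.
Kp = P(CO₂) = 0.887.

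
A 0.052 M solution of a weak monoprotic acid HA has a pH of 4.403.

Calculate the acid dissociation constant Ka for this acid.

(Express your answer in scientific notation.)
K_a = 3.01e-08

[H⁺] = 10^(−pH) = 10^(−4.403) = 3.954e-05 M. For HA ⇌ H⁺ + A⁻, Ka = x²/(C − x) = (3.954e-05)²/(0.052 − 3.954e-05) = 3.01e-08.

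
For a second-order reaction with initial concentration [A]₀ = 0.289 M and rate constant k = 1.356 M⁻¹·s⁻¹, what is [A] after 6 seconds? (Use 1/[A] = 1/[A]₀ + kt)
0.0862 M

1/[A] = 1/[A]₀ + k·t = 1/0.289 + (1.356)·(6) = 3.4602 + 8.1360 = 11.5962
[A] = 1/11.5962 = 0.0862 M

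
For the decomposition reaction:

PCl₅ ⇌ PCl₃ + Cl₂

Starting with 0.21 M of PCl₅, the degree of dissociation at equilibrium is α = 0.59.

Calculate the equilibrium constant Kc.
K_c = 0.1783

x = α·[A]₀ = 0.59 × 0.21 = 0.1239 M dissociated.
At eq: [PCl₅] = 0.21 − 0.1239 = 0.0861 M; [PCl₃] = [Cl₂] = x = 0.1239 M.
Kc = [PCl₃][Cl₂]/[PCl₅] = (0.1239)²/0.0861 = 0.1783.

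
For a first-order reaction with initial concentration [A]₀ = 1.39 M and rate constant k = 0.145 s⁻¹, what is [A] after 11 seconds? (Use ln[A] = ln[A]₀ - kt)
0.2820 M

ln[A] = ln[A]₀ - k·t = ln(1.39) - (0.145)·(11) = 0.3293 - 1.5950 = -1.2657
[A] = e^(-1.2657) = 0.2820 M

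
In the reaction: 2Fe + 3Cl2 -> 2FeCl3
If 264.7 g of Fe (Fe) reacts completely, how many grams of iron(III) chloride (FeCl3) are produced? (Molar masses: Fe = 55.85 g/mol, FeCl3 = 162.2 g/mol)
Moles of Fe = 264.7 g ÷ 55.85 g/mol = 4.73948 mol
Mole ratio: 2 mol FeCl3 / 2 mol Fe
Moles of FeCl3 = 4.73948 × (2/2) = 4.73948 mol
Mass of FeCl3 = 4.73948 mol × 162.2 g/mol = 768.7 g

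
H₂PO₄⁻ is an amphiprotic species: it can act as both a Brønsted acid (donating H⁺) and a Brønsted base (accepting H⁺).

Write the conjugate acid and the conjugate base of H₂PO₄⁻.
Conjugate acid: H₃PO₄, Conjugate base: HPO₄²⁻

As an acid: H₂PO₄⁻ → H⁺ + HPO₄²⁻, so the conjugate base is HPO₄²⁻.
As a base: H₂PO₄⁻ + H⁺ → H₃PO₄, so the conjugate acid is H₃PO₄.

Conjugate acid-base pairs differ by one H⁺. Ka × Kb = Kw for a conjugate pair.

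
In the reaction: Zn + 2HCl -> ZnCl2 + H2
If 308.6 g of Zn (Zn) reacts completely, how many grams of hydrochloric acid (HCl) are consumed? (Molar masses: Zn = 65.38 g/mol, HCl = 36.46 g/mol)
Moles of Zn = 308.6 g ÷ 65.38 g/mol = 4.7201 mol
Mole ratio: 2 mol HCl / 1 mol Zn
Moles of HCl = 4.7201 × (2/1) = 9.4402 mol
Mass of HCl = 9.4402 mol × 36.46 g/mol = 344.2 g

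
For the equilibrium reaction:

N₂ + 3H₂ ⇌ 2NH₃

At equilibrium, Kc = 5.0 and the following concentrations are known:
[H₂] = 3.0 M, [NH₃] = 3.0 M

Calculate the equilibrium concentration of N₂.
[N₂] = 0.0667 M

Kc = ([NH₃]^2) / ([N₂] × [H₂]^3) = 5.0
[N₂]^1 = (product terms)/(Kc · other reactant terms) = 9 / (5.0 · 27) = 0.066667
[N₂] = 0.0667 M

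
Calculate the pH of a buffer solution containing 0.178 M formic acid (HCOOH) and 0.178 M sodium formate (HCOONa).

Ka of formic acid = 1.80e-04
pH = 3.74

pKa = -log(1.80e-04) = 3.74. pH = pKa + log([A⁻]/[HA]) = 3.74 + log(0.178/0.178)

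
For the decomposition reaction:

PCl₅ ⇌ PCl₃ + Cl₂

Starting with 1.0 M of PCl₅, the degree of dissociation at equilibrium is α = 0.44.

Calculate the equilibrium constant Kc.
K_c = 0.3457

x = α·[A]₀ = 0.44 × 1.0 = 0.44 M dissociated.
At eq: [PCl₅] = 1.0 − 0.44 = 0.56 M; [PCl₃] = [Cl₂] = x = 0.44 M.
Kc = [PCl₃][Cl₂]/[PCl₅] = (0.44)²/0.56 = 0.3457.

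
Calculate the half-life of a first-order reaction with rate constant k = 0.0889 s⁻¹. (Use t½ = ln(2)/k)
7.80 s

t½ = ln(2)/k = 0.6931/0.0889 = 7.80 s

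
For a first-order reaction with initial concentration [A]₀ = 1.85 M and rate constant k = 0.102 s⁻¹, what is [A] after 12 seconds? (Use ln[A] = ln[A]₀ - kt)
0.5440 M

ln[A] = ln[A]₀ - k·t = ln(1.85) - (0.102)·(12) = 0.6152 - 1.2240 = -0.6088
[A] = e^(-0.6088) = 0.5440 M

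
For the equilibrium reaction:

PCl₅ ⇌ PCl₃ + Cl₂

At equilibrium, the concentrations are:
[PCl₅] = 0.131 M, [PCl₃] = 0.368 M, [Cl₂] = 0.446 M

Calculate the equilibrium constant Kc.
K_c = 1.2529

Kc = ([PCl₃] × [Cl₂]) / ([PCl₅])
   = ((0.368)·(0.446)) / ((0.131))
   = 0.16413 / 0.131 = 1.2529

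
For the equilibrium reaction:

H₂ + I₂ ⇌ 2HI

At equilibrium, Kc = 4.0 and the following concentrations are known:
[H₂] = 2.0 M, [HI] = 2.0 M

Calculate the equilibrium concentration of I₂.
[I₂] = 0.5000 M

Kc = ([HI]^2) / ([H₂] × [I₂]) = 4.0
[I₂]^1 = (product terms)/(Kc · other reactant terms) = 4 / (4.0 · 2) = 0.5
[I₂] = 0.5000 M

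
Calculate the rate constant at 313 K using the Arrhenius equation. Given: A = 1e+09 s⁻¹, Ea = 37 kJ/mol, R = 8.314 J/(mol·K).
6.68e+02 s⁻¹

k = A·exp(-Ea/(R·T)) = 1e+09·exp(-37000/(8.314·313)) = 1e+09·exp(-14.2183) = 1e+09·6.6846e-07 = 6.68e+02 s⁻¹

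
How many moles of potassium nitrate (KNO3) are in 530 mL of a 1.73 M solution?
Moles = Molarity × Volume (L)
Moles = 1.73 M × 0.53 L = 0.9169 mol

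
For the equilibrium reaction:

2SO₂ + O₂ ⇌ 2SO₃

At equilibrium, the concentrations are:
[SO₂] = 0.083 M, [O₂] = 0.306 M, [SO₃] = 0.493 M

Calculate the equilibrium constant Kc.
K_c = 1.15e+02

Kc = ([SO₃]^2) / ([SO₂]^2 × [O₂])
   = ((0.493)^2) / ((0.083)^2·(0.306))
   = 0.24305 / 0.002108 = 1.15e+02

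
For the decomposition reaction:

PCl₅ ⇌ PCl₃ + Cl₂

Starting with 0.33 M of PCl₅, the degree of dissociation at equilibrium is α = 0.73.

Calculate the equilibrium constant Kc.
K_c = 0.6513

x = α·[A]₀ = 0.73 × 0.33 = 0.2409 M dissociated.
At eq: [PCl₅] = 0.33 − 0.2409 = 0.0891 M; [PCl₃] = [Cl₂] = x = 0.2409 M.
Kc = [PCl₃][Cl₂]/[PCl₅] = (0.2409)²/0.0891 = 0.6513.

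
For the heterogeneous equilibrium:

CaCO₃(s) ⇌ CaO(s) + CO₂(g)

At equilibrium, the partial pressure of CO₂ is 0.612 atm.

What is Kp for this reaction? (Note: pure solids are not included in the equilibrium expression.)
K_p = 0.612

Solids (CaCO₃, CaO) have activity 1 and are excluded.
Kp = P(CO₂) = 0.612.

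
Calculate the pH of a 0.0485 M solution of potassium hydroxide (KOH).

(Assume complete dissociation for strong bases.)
pH = 12.69

[OH⁻] = 0.0485 M for strong base. pOH = -log[OH⁻] = 1.31, pH = 14 - pOH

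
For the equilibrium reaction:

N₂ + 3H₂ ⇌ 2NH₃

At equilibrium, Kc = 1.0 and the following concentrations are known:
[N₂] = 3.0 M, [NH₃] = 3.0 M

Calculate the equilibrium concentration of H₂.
[H₂] = 1.4422 M

Kc = ([NH₃]^2) / ([N₂] × [H₂]^3) = 1.0
[H₂]^3 = (product terms)/(Kc · other reactant terms) = 9 / (1.0 · 3) = 3
[H₂] = (3)^(1/3) = 1.4422 M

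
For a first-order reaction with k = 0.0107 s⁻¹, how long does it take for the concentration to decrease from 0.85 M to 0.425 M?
64.78 s

From ln[A] = ln[A]₀ - k·t: t = ln([A]₀/[A])/k = ln(0.85/0.425)/0.0107 = ln(2.0000)/0.0107 = 0.6931/0.0107 = 64.78 s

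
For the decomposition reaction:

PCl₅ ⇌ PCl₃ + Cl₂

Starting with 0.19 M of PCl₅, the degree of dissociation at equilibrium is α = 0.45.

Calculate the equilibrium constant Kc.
K_c = 0.0700

x = α·[A]₀ = 0.45 × 0.19 = 0.0855 M dissociated.
At eq: [PCl₅] = 0.19 − 0.0855 = 0.1045 M; [PCl₃] = [Cl₂] = x = 0.0855 M.
Kc = [PCl₃][Cl₂]/[PCl₅] = (0.0855)²/0.1045 = 0.06995.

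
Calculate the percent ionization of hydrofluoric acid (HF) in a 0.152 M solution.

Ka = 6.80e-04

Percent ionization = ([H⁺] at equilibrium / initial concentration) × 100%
Percent ionization = 6.47%

Let x = [H⁺]. Ka = x²/(C - x) ⇒ x² + (6.80e-04)x - (6.80e-04)(0.152) = 0. x = 9.8323e-03. Percent = (9.8323e-03/0.152) × 100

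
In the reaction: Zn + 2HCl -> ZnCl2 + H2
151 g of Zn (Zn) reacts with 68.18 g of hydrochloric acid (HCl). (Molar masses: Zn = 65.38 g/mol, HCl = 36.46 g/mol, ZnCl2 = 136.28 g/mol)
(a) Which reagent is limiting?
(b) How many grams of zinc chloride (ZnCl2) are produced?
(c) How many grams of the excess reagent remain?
(a) HCl, (b) 127.4 g, (c) 89.87 g

Moles of Zn = 151 g ÷ 65.38 g/mol = 2.30957 mol
Moles of HCl = 68.18 g ÷ 36.46 g/mol = 1.86999 mol
Moles ÷ coefficient: Zn: 2.30957/1 = 2.31, HCl: 1.86999/2 = 0.935
(a) HCl has the smaller value, so HCl is the limiting reagent.
(b) Moles of ZnCl2 = 1.86999 mol HCl × (1/2) = 0.934997 mol; mass = 0.934997 mol × 136.28 g/mol = 127.4 g
(c) Zn consumed = 1.86999 × (1/2) = 0.934997 mol; remaining = 2.30957 − 0.934997 = 1.37458 mol; mass = 1.37458 mol × 65.38 g/mol = 89.87 g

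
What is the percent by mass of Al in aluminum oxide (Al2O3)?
Mass of Al in formula = 26.98 × 2 = 53.96 g/mol
Molar mass = 101.96 g/mol
% Al = (53.96/101.96) × 100% = 52.92%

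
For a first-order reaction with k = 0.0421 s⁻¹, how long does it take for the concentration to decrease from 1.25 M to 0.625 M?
16.46 s

From ln[A] = ln[A]₀ - k·t: t = ln([A]₀/[A])/k = ln(1.25/0.625)/0.0421 = ln(2.0000)/0.0421 = 0.6931/0.0421 = 16.46 s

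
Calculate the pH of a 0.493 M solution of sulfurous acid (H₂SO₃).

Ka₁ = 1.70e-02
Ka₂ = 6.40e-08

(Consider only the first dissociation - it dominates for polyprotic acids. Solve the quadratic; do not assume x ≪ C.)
pH = 1.08

x² + Ka₁·x − Ka₁·C = 0 with Ka₁ = 1.70e-02, C = 0.493.
x = (−Ka₁ + √(Ka₁² + 4·Ka₁·C))/2 = 8.3442e-02 M, so pH = 1.08.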